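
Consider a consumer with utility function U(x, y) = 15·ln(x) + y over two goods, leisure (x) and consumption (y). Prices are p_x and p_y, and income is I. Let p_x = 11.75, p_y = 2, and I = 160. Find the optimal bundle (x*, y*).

x* = 2.5532, y* = 65

Set MRS = p_x/p_y: (15/x)/1 = p_x/p_y.
So x*(p_x,p_y) = 15·p_y/p_x, independent of income; and y* = (I − 15·p_y)/p_y.
At the given prices: x* = 15·2/11.75 = 2.5532, and y* = 65.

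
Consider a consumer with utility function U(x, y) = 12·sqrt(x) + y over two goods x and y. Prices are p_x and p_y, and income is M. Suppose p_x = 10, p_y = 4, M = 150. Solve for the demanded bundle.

x* = 5.76, y* = 23.1

Thus x* = (6·p_y/p_x)² — independent of M — with the rest of income spent on y.
Plugging in: x* = (6·4/10)² = 5.76, y* = 23.1.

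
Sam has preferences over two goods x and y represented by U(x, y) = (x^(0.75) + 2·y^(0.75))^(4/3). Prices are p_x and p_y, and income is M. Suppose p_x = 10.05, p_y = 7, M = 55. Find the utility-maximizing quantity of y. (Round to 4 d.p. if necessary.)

y* = 7.6946

With the ratio pinned down, the budget gives x* = M/(p_x + p_y·(y/x)) and y* = (y/x)·x*.
Numerically y/x = 67.981708, so x* = 55/(10.05 + 7·67.981708) = 0.1132 and y* = 67.981708·0.1132 = 7.6946.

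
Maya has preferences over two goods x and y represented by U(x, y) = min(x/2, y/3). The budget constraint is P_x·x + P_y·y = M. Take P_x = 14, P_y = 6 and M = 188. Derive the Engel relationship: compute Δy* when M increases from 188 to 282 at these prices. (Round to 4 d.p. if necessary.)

With perfect complements, no substitution: consume in ratio x:y = 2:3.
Budget: P_x·x + P_y·(3/2)·x = M, so (2·P_x + 3·P_y)·x = 2·M.
Demand: x*(P_x,P_y,M) = 2·M/(2·P_x + 3·P_y), y* = 3·M/(2·P_x + 3·P_y).
Here 2·14 + 3·6 = 46, giving y* = 12.2609.
At M' = 282: y* = 18.3913. Change: 18.3913 − 12.2609 = 6.1304.

Δy* = 6.1304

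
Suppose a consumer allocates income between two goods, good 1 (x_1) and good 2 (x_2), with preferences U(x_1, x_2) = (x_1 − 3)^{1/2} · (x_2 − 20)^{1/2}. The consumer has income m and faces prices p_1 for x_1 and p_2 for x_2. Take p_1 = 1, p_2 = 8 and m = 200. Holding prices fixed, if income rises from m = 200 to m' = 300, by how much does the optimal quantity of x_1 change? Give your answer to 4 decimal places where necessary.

Δx_1* = 50

After buying the subsistence bundle (3, 20), a share 0.5 of the remaining income goes to x_1: x_1* = 3 + 0.5·(m − 3p_1 − 20p_2)/p_1.
Discretionary income = 200 − 3·1 − 20·8 = 37; x_1* = 3 + 0.5·37/1 = 21.5.
At m' = 300: x_1* = 71.5. Change: 71.5 − 21.5 = 50.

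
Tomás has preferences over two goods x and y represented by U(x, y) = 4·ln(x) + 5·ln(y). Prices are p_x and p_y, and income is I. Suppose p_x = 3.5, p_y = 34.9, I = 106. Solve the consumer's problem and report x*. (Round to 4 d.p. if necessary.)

x* = 13.4603

The MRS is (4/5)·y/x. Set MRS = p_x/p_y.
Rearranging, p_y·y = (5/4)·p_x·x. Substituting into the budget gives p_x·x·(1 + (5/4)) = I.
Demand: x*(p_x,p_y,I) = 4/9·I/p_x and y* = 5/9·I/p_y.
At p_x=3.5, p_y=34.9, I=106: x* = 4/9·106/3.5 = 13.4603.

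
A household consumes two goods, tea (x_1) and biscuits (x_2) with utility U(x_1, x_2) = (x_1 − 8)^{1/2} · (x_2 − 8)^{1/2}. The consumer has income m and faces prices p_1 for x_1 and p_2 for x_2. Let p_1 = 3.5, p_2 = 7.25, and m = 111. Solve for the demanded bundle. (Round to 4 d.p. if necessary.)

x_1* = 11.5714, x_2* = 9.7241

MRS = (x_2−8)/(x_1−8). Tangency with p_1/p_2 gives x_2−8 = (p_1/p_2)·(x_1−8).
Substituting into the budget: x_1* = 8 + 0.5·(m − 8·p_1 − 8·p_2)/p_1, and x_2* = 8 + 0.5·(…)/p_2.
Discretionary income = 111 − 8·3.5 − 8·7.25 = 25; x_1* = 8 + 0.5·25/3.5 = 11.5714; x_2* = 8 + 0.5·25/7.25 = 9.7241.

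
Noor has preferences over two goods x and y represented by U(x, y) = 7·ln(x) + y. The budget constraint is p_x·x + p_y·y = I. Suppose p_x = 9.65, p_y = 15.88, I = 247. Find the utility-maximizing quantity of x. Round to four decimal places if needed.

Set MRS = p_x/p_y: (7/x)/1 = p_x/p_y.
So x*(p_x,p_y) = 7·p_y/p_x, independent of income; and y* = (I − 7·p_y)/p_y.
At the given prices: x* = 7·15.88/9.65 = 11.5192.

x* = 11.5192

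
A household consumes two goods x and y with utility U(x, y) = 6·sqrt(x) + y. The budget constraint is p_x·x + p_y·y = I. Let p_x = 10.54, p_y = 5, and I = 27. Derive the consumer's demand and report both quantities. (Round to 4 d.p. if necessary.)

Set MRS = p_x/p_y: 3·x^(−1/2) = p_x/p_y.
Solve: √x = 3·p_y/p_x, so x*(p_x,p_y) = (3·p_y/p_x)², and y* = (I − p_x·x*)/p_y.
Plugging in: x* = (3·5/10.54)² = 2.0254, y* = 1.1306.

x* = 2.0254, y* = 1.1306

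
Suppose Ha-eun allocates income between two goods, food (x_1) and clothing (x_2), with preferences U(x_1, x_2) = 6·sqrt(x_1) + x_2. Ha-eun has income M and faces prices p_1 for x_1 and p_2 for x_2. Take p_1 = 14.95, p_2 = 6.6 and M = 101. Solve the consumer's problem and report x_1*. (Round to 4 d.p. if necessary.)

Set MRS = p_1/p_2: 3·x_1^(−1/2) = p_1/p_2.
Thus x_1* = (3·p_2/p_1)² — independent of M — with the rest of income spent on x_2.
Plugging in: x_1* = (3·6.6/14.95)² = 1.7541.

x_1* = 1.7541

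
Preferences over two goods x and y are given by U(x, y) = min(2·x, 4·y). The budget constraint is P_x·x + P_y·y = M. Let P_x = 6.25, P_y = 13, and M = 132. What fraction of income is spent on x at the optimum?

Leontief preferences: the optimum is at the kink where x/4 = y/2, i.e. y = (1/2)·x.
Budget: P_x·x + P_y·(1/2)·x = M, so (4·P_x + 2·P_y)·x = 4·M.
Demand: x*(P_x,P_y,M) = 4·M/(4·P_x + 2·P_y), y* = 2·M/(4·P_x + 2·P_y).
Here 4·6.25 + 2·13 = 51, giving x* = 10.3529 and y* = 5.1765.
Expenditure on x: 6.25·10.3529 = 64.7059; share = 0.4902.

share on x = 0.4902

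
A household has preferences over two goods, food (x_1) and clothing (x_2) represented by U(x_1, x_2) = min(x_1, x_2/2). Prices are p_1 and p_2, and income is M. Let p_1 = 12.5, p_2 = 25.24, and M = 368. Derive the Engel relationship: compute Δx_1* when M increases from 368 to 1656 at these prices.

With perfect complements, no substitution: consume in ratio x_1:x_2 = 1:2.
Budget: p_1·x_1 + p_2·2·x_1 = M, so (p_1 + 2·p_2)·x_1 = M.
Demand: x_1*(p_1,p_2,M) = M/(p_1 + 2·p_2), x_2* = 2·M/(p_1 + 2·p_2).
Here 12.5 + 2·25.24 = 62.98, giving x_1* = 5.8431.
At M' = 1656: x_1* = 26.2941. Change: 26.2941 − 5.8431 = 20.4509.

Δx_1* = 20.4509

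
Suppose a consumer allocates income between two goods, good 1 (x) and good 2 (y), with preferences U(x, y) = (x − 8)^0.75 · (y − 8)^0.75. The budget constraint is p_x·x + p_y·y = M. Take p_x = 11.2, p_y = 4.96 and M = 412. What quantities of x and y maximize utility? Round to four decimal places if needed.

MRS = (y−8)/(x−8). Tangency with p_x/p_y gives y−8 = (p_x/p_y)·(x−8).
After buying the subsistence bundle (8, 8), a share 0.5 of the remaining income goes to x: x* = 8 + 0.5·(M − 8p_x − 8p_y)/p_x.
Discretionary income = 412 − 8·11.2 − 8·4.96 = 282.72; x* = 8 + 0.5·282.72/11.2 = 20.6214; y* = 8 + 0.5·282.72/4.96 = 36.5.

x* = 20.6214, y* = 36.5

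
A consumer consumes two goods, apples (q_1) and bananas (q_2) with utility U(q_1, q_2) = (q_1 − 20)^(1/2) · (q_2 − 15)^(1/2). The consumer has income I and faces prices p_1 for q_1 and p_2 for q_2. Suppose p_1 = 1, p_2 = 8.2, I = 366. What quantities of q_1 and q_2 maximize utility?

q_1* = 131.5, q_2* = 28.5976

This is Cobb-Douglas in (q_1−20, q_2−15): tangency gives 0.5·p_2·(q_2−15) = 0.5·p_1·(q_1−20).
After buying the subsistence bundle (20, 15), a share 0.5 of the remaining income goes to q_1: q_1* = 20 + 0.5·(I − 20p_1 − 15p_2)/p_1.
Discretionary income = 366 − 20·1 − 15·8.2 = 223; q_1* = 20 + 0.5·223/1 = 131.5; q_2* = 15 + 0.5·223/8.2 = 28.5976.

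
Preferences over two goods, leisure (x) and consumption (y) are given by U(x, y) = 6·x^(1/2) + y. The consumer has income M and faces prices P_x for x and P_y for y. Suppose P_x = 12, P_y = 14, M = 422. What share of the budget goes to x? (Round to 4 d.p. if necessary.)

Utility is quasi-linear in y; the FOC for x is 3/√x = P_x/P_y.
Solve: √x = 3·P_y/P_x, so x*(P_x,P_y) = (3·P_y/P_x)², and y* = (M − P_x·x*)/P_y.
Plugging in: x* = (3·14/12)² = 12.25, y* = 19.6429.
Expenditure on x: 12·12.25 = 147; share = 0.3483.

share on x = 0.3483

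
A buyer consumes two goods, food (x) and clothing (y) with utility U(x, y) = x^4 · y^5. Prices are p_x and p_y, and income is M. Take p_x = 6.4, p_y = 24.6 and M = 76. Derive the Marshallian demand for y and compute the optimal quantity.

MU_x/MU_y = (4·y)/(5·x); tangency sets this equal to p_x/p_y.
Rearranging, p_y·y = (5/4)·p_x·x. Substituting into the budget gives p_x·x·(1 + (5/4)) = M.
Demand: x*(p_x,p_y,M) = 4/9·M/p_x and y* = 5/9·M/p_y.
At p_x=6.4, p_y=24.6, M=76: y* = 5/9·76/24.6 = 1.7164.

y* = 1.7164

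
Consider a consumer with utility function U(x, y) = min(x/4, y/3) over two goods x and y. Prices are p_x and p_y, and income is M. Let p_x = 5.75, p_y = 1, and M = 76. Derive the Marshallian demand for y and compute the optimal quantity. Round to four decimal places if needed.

Demand: x*(p_x,p_y,M) = 4·M/(4·p_x + 3·p_y), y* = 3·M/(4·p_x + 3·p_y).
Here 4·5.75 + 3·1 = 26, giving y* = 8.7692.

y* = 8.7692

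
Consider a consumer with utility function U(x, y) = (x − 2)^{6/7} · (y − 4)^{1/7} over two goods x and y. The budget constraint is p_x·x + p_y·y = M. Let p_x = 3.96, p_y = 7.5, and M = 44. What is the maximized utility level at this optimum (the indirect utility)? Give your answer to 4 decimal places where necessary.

V = 0.93

This is Cobb-Douglas in (x−2, y−4): tangency gives 6/7·p_y·(y−4) = 1/7·p_x·(x−2).
Substituting into the budget: x* = 2 + 6/7·(M − 2·p_x − 4·p_y)/p_x, and y* = 4 + 1/7·(…)/p_y.
Discretionary income = 44 − 2·3.96 − 4·7.5 = 6.08; x* = 2 + 6/7·6.08/3.96 = 3.316; y* = 4 + 1/7·6.08/7.5 = 4.1158.
Utility at the optimum: U(3.316, 4.1158) = 0.93.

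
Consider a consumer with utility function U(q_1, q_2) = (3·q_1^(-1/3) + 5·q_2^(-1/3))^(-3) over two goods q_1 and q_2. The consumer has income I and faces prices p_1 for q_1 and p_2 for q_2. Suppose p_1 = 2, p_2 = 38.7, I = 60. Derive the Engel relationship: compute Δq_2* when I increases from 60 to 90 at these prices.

From the CES first-order condition, (3/5)·(q_2/q_1)^(4/3) = p_1/p_2.
Solve for the ratio: q_2/q_1 = [(5/3)·p_1/p_2]^(0.75).
With the ratio pinned down, the budget gives q_1* = I/(p_1 + p_2·(q_2/q_1)) and q_2* = (q_2/q_1)·q_1*.
Numerically q_2/q_1 = 0.158992, so q_1* = 60/(2 + 38.7·0.158992) = 7.3593 and q_2* = 0.158992·7.3593 = 1.1701.
At I' = 90: q_2* = 1.7551. Change: 1.7551 − 1.1701 = 0.585.

Δq_2* = 0.585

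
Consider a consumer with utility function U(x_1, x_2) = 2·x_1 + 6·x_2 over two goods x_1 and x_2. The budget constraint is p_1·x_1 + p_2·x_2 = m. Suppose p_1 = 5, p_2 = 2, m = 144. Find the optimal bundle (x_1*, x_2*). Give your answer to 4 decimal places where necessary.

x_1* = 0, x_2* = 72

Linear utility — the consumer picks whichever good has higher MU/price: 2/5 = 0.4 vs 6/2 = 3.
x_2 gives more utility per dollar, so spend all income on x_2: x_2* = m/p_2, x_1* = 0.
Numerically: x_1* = 0, x_2* = 72.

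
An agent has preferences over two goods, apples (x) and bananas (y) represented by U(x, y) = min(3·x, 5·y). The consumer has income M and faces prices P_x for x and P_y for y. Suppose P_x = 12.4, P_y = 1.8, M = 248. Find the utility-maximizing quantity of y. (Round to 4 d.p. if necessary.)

With perfect complements, no substitution: consume in ratio x:y = 5:3.
Budget: P_x·x + P_y·(3/5)·x = M, so (5·P_x + 3·P_y)·x = 5·M.
Demand: x*(P_x,P_y,M) = 5·M/(5·P_x + 3·P_y), y* = 3·M/(5·P_x + 3·P_y).
Here 5·12.4 + 3·1.8 = 67.4, giving y* = 11.0386.

y* = 11.0386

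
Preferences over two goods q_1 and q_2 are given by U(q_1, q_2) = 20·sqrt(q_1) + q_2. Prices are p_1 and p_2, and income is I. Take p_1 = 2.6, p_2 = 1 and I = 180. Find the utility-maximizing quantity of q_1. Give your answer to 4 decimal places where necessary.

q_1* = 14.7929

Plugging in: q_1* = (10·1/2.6)² = 14.7929.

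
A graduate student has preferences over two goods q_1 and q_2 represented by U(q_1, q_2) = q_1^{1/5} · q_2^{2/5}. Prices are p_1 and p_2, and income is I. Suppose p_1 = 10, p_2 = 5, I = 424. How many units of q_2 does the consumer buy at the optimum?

q_2* = 56.5333

MU_q_1/MU_q_2 = (0.2·q_2)/(0.4·q_1); tangency sets this equal to p_1/p_2.
Rearranging, p_2·q_2 = 2·p_1·q_1. Substituting into the budget gives p_1·q_1·(1 + 2) = I.
Demand: q_1*(p_1,p_2,I) = 1/3·I/p_1 and q_2* = 2/3·I/p_2.
At p_1=10, p_2=5, I=424: q_2* = 2/3·424/5 = 56.5333.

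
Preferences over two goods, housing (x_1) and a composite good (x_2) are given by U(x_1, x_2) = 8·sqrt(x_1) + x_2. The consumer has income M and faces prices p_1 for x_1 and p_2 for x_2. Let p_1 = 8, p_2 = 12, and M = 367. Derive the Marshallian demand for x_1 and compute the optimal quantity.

x_1* = 36

Thus x_1* = (4·p_2/p_1)² — independent of M — with the rest of income spent on x_2.
Plugging in: x_1* = (4·12/8)² = 36.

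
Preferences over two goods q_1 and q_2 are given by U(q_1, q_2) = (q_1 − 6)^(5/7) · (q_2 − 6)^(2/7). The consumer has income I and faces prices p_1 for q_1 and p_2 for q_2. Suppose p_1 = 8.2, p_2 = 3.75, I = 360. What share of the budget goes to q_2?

This is Cobb-Douglas in (q_1−6, q_2−6): tangency gives 5/7·p_2·(q_2−6) = 2/7·p_1·(q_1−6).
Substituting into the budget: q_1* = 6 + 5/7·(I − 6·p_1 − 6·p_2)/p_1, and q_2* = 6 + 2/7·(…)/p_2.
Discretionary income = 360 − 6·8.2 − 6·3.75 = 288.3; q_1* = 6 + 5/7·288.3/8.2 = 31.1132; q_2* = 6 + 2/7·288.3/3.75 = 27.9657.
Expenditure on q_2: 3.75·27.9657 = 104.8714; share = 0.2913.

share on q_2 = 0.2913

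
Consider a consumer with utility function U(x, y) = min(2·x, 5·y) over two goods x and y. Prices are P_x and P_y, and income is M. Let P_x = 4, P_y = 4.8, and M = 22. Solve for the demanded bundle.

Leontief preferences: the optimum is at the kink where x/5 = y/2, i.e. y = (2/5)·x.
Budget: P_x·x + P_y·(2/5)·x = M, so (5·P_x + 2·P_y)·x = 5·M.
Demand: x*(P_x,P_y,M) = 5·M/(5·P_x + 2·P_y), y* = 2·M/(5·P_x + 2·P_y).
Here 5·4 + 2·4.8 = 29.6, giving x* = 3.7162 and y* = 1.4865.

x* = 3.7162, y* = 1.4865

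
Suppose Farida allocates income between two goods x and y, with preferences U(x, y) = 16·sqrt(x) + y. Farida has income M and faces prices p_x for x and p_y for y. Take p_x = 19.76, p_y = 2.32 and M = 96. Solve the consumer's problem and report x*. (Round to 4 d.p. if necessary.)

x* = 0.8822

Set MRS = p_x/p_y: 8·x^(−1/2) = p_x/p_y.
Solve: √x = 8·p_y/p_x, so x*(p_x,p_y) = (8·p_y/p_x)², and y* = (M − p_x·x*)/p_y.
Plugging in: x* = (8·2.32/19.76)² = 0.8822.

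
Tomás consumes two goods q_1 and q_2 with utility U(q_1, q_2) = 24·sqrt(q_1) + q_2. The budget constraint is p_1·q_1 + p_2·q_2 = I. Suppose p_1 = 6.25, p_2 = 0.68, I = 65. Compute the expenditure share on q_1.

Utility is quasi-linear in q_2; the FOC for q_1 is 12/√q_1 = p_1/p_2.
Solve: √q_1 = 12·p_2/p_1, so q_1*(p_1,p_2) = (12·p_2/p_1)², and q_2* = (I − p_1·q_1*)/p_2.
Plugging in: q_1* = (12·0.68/6.25)² = 1.7046, q_2* = 79.921.
Expenditure on q_1: 6.25·1.7046 = 10.6537; share = 0.1639.

share on q_1 = 0.1639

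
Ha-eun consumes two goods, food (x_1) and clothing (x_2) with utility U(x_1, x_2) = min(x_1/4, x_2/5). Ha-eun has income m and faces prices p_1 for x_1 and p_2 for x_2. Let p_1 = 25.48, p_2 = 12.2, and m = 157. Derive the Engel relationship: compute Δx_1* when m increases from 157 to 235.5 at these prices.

Leontief preferences: the optimum is at the kink where x_1/4 = x_2/5, i.e. x_2 = (5/4)·x_1.
Budget: p_1·x_1 + p_2·(5/4)·x_1 = m, so (4·p_1 + 5·p_2)·x_1 = 4·m.
Demand: x_1*(p_1,p_2,m) = 4·m/(4·p_1 + 5·p_2), x_2* = 5·m/(4·p_1 + 5·p_2).
Here 4·25.48 + 5·12.2 = 162.92, giving x_1* = 3.8547.
At m' = 235.5: x_1* = 5.782. Change: 5.782 − 3.8547 = 1.9273.

Δx_1* = 1.9273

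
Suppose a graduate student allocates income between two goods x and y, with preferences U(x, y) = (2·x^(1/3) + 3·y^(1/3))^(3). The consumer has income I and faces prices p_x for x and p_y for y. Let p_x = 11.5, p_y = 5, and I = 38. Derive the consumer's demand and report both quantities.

MRS = MU_x/MU_y = (2/3)·(y/x)^(2/3). Set equal to p_x/p_y.
Solve for the ratio: y/x = [(3/2)·p_x/p_y]^(1.5).
With the ratio pinned down, the budget gives x* = I/(p_x + p_y·(y/x)) and y* = (y/x)·x*.
Numerically y/x = 6.408091, so x* = 38/(11.5 + 5·6.408091) = 0.8728 and y* = 6.408091·0.8728 = 5.5927.

x* = 0.8728, y* = 5.5927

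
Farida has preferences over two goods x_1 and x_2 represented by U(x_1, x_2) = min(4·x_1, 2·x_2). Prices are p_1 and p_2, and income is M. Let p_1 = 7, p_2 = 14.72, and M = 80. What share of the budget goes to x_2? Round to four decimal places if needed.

Demand: x_1*(p_1,p_2,M) = 2·M/(2·p_1 + 4·p_2), x_2* = 4·M/(2·p_1 + 4·p_2).
Here 2·7 + 4·14.72 = 72.88, giving x_1* = 2.1954 and x_2* = 4.3908.
Expenditure on x_2: 14.72·4.3908 = 64.6323; share = 0.8079.

share on x_2 = 0.8079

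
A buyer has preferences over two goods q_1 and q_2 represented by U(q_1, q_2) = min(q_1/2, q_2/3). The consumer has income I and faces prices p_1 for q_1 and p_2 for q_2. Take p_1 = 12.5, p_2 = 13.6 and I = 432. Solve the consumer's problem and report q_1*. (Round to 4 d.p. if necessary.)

Leontief preferences: the optimum is at the kink where q_1/2 = q_2/3, i.e. q_2 = (3/2)·q_1.
Budget: p_1·q_1 + p_2·(3/2)·q_1 = I, so (2·p_1 + 3·p_2)·q_1 = 2·I.
Demand: q_1*(p_1,p_2,I) = 2·I/(2·p_1 + 3·p_2), q_2* = 3·I/(2·p_1 + 3·p_2).
Here 2·12.5 + 3·13.6 = 65.8, giving q_1* = 13.1307.

q_1* = 13.1307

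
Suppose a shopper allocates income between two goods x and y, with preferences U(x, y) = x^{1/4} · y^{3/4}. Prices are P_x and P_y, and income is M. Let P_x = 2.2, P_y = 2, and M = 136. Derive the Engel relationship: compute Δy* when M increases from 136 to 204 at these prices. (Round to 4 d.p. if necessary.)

Δy* = 25.5

Tangency: MRS = (1/3)·y/x = P_x/P_y.
So 0.25·P_y·y = 0.75·P_x·x; combined with the budget, a share 0.25 of income goes to x.
Demand: x*(P_x,P_y,M) = 0.25·M/P_x and y* = 0.75·M/P_y.
At P_x=2.2, P_y=2, M=136: y* = 0.75·136/2 = 51.
At M' = 204: y* = 76.5. Change: 76.5 − 51 = 25.5.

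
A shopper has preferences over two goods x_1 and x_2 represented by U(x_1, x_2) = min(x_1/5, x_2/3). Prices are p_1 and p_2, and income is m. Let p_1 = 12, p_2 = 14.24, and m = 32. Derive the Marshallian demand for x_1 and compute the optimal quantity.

With perfect complements, no substitution: consume in ratio x_1:x_2 = 5:3.
Budget: p_1·x_1 + p_2·(3/5)·x_1 = m, so (5·p_1 + 3·p_2)·x_1 = 5·m.
Demand: x_1*(p_1,p_2,m) = 5·m/(5·p_1 + 3·p_2), x_2* = 3·m/(5·p_1 + 3·p_2).
Here 5·12 + 3·14.24 = 102.72, giving x_1* = 1.5576.

x_1* = 1.5576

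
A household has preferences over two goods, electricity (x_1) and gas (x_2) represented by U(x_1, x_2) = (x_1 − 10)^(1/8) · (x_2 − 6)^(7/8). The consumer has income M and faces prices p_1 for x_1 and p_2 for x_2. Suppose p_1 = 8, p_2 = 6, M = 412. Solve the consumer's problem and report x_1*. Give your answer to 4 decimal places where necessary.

This is Cobb-Douglas in (x_1−10, x_2−6): tangency gives 0.125·p_2·(x_2−6) = 0.875·p_1·(x_1−10).
Substituting into the budget: x_1* = 10 + 0.125·(M − 10·p_1 − 6·p_2)/p_1, and x_2* = 6 + 0.875·(…)/p_2.
Discretionary income = 412 − 10·8 − 6·6 = 296; x_1* = 10 + 0.125·296/8 = 14.625.

x_1* = 14.625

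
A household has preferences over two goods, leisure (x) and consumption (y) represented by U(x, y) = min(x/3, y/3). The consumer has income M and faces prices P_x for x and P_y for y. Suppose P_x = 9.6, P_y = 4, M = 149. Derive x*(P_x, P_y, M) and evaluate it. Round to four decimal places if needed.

x* = 10.9559

Leontief preferences: the optimum is at the kink where x/3 = y/3, i.e. y = x.
Budget: P_x·x + P_y·x = M, so (3·P_x + 3·P_y)·x = 3·M.
Demand: x*(P_x,P_y,M) = 3·M/(3·P_x + 3·P_y), y* = 3·M/(3·P_x + 3·P_y).
Here 3·9.6 + 3·4 = 40.8, giving x* = 10.9559.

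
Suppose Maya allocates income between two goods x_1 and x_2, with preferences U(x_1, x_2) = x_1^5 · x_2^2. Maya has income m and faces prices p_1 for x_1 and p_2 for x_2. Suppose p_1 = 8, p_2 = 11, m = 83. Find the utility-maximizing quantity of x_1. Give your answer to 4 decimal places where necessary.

x_1* = 7.4107

MU_x_1/MU_x_2 = (5·x_2)/(2·x_1); tangency sets this equal to p_1/p_2.
Rearranging, p_2·x_2 = (2/5)·p_1·x_1. Substituting into the budget gives p_1·x_1·(1 + (2/5)) = m.
Demand: x_1*(p_1,p_2,m) = 5/7·m/p_1 and x_2* = 2/7·m/p_2.
At p_1=8, p_2=11, m=83: x_1* = 5/7·83/8 = 7.4107.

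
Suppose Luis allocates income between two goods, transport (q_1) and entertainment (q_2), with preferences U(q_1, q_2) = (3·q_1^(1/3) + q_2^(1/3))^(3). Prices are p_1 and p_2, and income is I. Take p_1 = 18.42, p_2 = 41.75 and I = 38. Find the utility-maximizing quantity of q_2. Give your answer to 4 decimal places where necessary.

q_2* = 0.1032

MRS = MU_q_1/MU_q_2 = 3·(q_2/q_1)^(2/3). Set equal to p_1/p_2.
Solve for the ratio: q_2/q_1 = [(1/3)·p_1/p_2]^(1.5).
With the ratio pinned down, the budget gives q_1* = I/(p_1 + p_2·(q_2/q_1)) and q_2* = (q_2/q_1)·q_1*.
Numerically q_2/q_1 = 0.056399, so q_1* = 38/(18.42 + 41.75·0.056399) = 1.8292 and q_2* = 0.056399·1.8292 = 0.1032.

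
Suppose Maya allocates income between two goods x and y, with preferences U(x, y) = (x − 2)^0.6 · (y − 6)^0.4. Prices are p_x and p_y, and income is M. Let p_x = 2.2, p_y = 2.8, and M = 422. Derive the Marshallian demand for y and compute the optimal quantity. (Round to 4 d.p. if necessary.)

This is Cobb-Douglas in (x−2, y−6): tangency gives 0.6·p_y·(y−6) = 0.4·p_x·(x−2).
After buying the subsistence bundle (2, 6), a share 0.6 of the remaining income goes to x: x* = 2 + 0.6·(M − 2p_x − 6p_y)/p_x.
Discretionary income = 422 − 2·2.2 − 6·2.8 = 400.8; y* = 6 + 0.4·400.8/2.8 = 63.2571.

y* = 63.2571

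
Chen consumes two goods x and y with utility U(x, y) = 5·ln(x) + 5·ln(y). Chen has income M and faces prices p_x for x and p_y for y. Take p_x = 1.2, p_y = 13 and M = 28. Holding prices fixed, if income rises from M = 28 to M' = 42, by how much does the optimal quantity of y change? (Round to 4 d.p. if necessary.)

Δy* = 0.5385

The MRS is y/x. Set MRS = p_x/p_y.
So 5·p_y·y = 5·p_x·x; combined with the budget, a share 0.5 of income goes to x.
Demand: x*(p_x,p_y,M) = 0.5·M/p_x and y* = 0.5·M/p_y.
At p_x=1.2, p_y=13, M=28: y* = 0.5·28/13 = 1.0769.
At M' = 42: y* = 1.6154. Change: 1.6154 − 1.0769 = 0.5385.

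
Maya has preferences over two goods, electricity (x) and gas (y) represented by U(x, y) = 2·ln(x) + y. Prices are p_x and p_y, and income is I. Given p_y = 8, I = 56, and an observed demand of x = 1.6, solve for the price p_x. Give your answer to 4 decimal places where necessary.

p_x = 10

MU_x = 2/x, MU_y = 1. Tangency: 2/x = p_x/p_y.
So x*(p_x,p_y) = 2·p_y/p_x, independent of income; and y* = (I − 2·p_y)/p_y.
Set x* = 1.6 in the demand function and solve for p_x: p_x = 10.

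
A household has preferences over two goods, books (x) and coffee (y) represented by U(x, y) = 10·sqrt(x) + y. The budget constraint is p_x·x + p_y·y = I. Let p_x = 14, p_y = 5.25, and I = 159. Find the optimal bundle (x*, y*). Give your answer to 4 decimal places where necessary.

x* = 3.5156, y* = 20.9107

Plugging in: x* = (5·5.25/14)² = 3.5156, y* = 20.9107.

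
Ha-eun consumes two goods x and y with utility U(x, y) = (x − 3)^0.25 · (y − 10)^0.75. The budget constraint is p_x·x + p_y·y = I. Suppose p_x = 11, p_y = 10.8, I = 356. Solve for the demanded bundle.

x* = 7.8864, y* = 24.9306

This is Cobb-Douglas in (x−3, y−10): tangency gives 0.25·p_y·(y−10) = 0.75·p_x·(x−3).
After buying the subsistence bundle (3, 10), a share 0.25 of the remaining income goes to x: x* = 3 + 0.25·(I − 3p_x − 10p_y)/p_x.
Discretionary income = 356 − 3·11 − 10·10.8 = 215; x* = 3 + 0.25·215/11 = 7.8864; y* = 10 + 0.75·215/10.8 = 24.9306.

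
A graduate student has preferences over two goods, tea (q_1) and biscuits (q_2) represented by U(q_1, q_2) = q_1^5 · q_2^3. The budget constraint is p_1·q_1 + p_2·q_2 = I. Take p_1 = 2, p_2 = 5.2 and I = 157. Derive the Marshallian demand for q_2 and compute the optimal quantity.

Tangency: MRS = (5/3)·q_2/q_1 = p_1/p_2.
So 5·p_2·q_2 = 3·p_1·q_1; combined with the budget, a share 0.625 of income goes to q_1.
Demand: q_1*(p_1,p_2,I) = 0.625·I/p_1 and q_2* = 0.375·I/p_2.
At p_1=2, p_2=5.2, I=157: q_2* = 0.375·157/5.2 = 11.3221.

q_2* = 11.3221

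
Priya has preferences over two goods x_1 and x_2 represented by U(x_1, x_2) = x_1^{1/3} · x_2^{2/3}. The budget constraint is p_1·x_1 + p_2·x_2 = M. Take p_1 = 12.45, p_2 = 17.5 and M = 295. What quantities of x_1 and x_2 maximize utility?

The MRS is (1/2)·x_2/x_1. Set MRS = p_1/p_2.
Rearranging, p_2·x_2 = 2·p_1·x_1. Substituting into the budget gives p_1·x_1·(1 + 2) = M.
Demand: x_1*(p_1,p_2,M) = 1/3·M/p_1 and x_2* = 2/3·M/p_2.
At p_1=12.45, p_2=17.5, M=295: x_1* = 1/3·295/12.45 = 7.8983, x_2* = 11.2381.

x_1* = 7.8983, x_2* = 11.2381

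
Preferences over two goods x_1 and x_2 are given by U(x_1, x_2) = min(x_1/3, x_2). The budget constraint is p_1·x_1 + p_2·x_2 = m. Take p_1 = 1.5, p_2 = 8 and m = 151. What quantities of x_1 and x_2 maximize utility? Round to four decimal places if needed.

x_1* = 36.24, x_2* = 12.08

With perfect complements, no substitution: consume in ratio x_1:x_2 = 3:1.
Budget: p_1·x_1 + p_2·(1/3)·x_1 = m, so (3·p_1 + p_2)·x_1 = 3·m.
Demand: x_1*(p_1,p_2,m) = 3·m/(3·p_1 + p_2), x_2* = m/(3·p_1 + p_2).
Here 3·1.5 + 8 = 12.5, giving x_1* = 36.24 and x_2* = 12.08.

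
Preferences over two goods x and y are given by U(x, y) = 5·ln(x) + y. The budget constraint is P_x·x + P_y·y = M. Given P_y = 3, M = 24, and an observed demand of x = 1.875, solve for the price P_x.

Set MRS = P_x/P_y: (5/x)/1 = P_x/P_y.
So x*(P_x,P_y) = 5·P_y/P_x, independent of income; and y* = (M − 5·P_y)/P_y.
Set x* = 1.875 in the demand function and solve for P_x: P_x = 8.

P_x = 8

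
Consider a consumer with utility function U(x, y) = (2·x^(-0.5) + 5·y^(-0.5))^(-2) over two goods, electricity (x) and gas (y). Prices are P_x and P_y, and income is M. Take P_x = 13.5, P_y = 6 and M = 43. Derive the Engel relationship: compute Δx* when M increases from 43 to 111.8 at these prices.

Δx* = 2.1184

Numerically y/x = 3.162872, so x* = 43/(13.5 + 6·3.162872) = 1.324.
At M' = 111.8: x* = 3.4424. Change: 3.4424 − 1.324 = 2.1184.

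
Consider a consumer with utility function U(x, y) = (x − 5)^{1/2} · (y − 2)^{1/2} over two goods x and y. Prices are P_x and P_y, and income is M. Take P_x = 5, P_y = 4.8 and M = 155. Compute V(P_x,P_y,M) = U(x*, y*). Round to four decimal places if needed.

This is Cobb-Douglas in (x−5, y−2): tangency gives 0.5·P_y·(y−2) = 0.5·P_x·(x−5).
Substituting into the budget: x* = 5 + 0.5·(M − 5·P_x − 2·P_y)/P_x, and y* = 2 + 0.5·(…)/P_y.
Discretionary income = 155 − 5·5 − 2·4.8 = 120.4; x* = 5 + 0.5·120.4/5 = 17.04; y* = 2 + 0.5·120.4/4.8 = 14.5417.
Utility at the optimum: U(17.04, 14.5417) = 12.2883.

V = 12.2883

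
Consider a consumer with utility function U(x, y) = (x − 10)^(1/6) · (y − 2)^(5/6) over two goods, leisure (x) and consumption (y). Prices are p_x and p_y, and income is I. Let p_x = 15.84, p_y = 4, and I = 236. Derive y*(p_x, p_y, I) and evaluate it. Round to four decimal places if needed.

y* = 16.5

MRS = (1/5)·(y−2)/(x−10). Tangency with p_x/p_y gives y−2 = 5·(p_x/p_y)·(x−10).
Substituting into the budget: x* = 10 + 1/6·(I − 10·p_x − 2·p_y)/p_x, and y* = 2 + 5/6·(…)/p_y.
Discretionary income = 236 − 10·15.84 − 2·4 = 69.6; y* = 2 + 5/6·69.6/4 = 16.5.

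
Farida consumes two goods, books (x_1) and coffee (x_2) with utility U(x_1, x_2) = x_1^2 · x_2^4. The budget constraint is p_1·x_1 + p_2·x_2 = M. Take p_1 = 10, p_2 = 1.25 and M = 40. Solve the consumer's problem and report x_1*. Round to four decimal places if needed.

x_1* = 1.3333

The MRS is (1/2)·x_2/x_1. Set MRS = p_1/p_2.
So 2·p_2·x_2 = 4·p_1·x_1; combined with the budget, a share 1/3 of income goes to x_1.
Demand: x_1*(p_1,p_2,M) = 1/3·M/p_1 and x_2* = 2/3·M/p_2.
At p_1=10, p_2=1.25, M=40: x_1* = 1/3·40/10 = 1.3333.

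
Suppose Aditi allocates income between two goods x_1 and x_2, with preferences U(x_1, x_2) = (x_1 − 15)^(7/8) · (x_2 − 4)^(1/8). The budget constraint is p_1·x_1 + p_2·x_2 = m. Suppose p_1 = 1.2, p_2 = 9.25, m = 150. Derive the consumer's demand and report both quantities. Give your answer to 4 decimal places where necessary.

MRS = 7·(x_2−4)/(x_1−15). Tangency with p_1/p_2 gives x_2−4 = (1/7)·(p_1/p_2)·(x_1−15).
After buying the subsistence bundle (15, 4), a share 0.875 of the remaining income goes to x_1: x_1* = 15 + 0.875·(m − 15p_1 − 4p_2)/p_1.
Discretionary income = 150 − 15·1.2 − 4·9.25 = 95; x_1* = 15 + 0.875·95/1.2 = 84.2708; x_2* = 4 + 0.125·95/9.25 = 5.2838.

x_1* = 84.2708, x_2* = 5.2838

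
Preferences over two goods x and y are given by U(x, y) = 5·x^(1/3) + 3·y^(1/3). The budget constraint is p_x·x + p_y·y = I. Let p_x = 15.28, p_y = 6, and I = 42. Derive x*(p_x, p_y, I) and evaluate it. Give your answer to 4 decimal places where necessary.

MRS = MU_x/MU_y = (5/3)·(y/x)^(2/3). Set equal to p_x/p_y.
Hence y/x = ((3/5)·p_x/p_y)^(1/(2/3)), i.e. raised to the 1.5 power.
Substitute y = (y/x)·x into the budget: x* = I/(p_x + p_y·(y/x)).
Numerically y/x = 1.888796, so x* = 42/(15.28 + 6·1.888796) = 1.5782.

x* = 1.5782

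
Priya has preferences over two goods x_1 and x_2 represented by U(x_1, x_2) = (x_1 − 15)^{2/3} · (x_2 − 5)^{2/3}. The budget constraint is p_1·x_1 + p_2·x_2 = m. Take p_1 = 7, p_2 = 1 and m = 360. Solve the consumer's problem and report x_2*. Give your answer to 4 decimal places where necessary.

MRS = (x_2−5)/(x_1−15). Tangency with p_1/p_2 gives x_2−5 = (p_1/p_2)·(x_1−15).
Substituting into the budget: x_1* = 15 + 0.5·(m − 15·p_1 − 5·p_2)/p_1, and x_2* = 5 + 0.5·(…)/p_2.
Discretionary income = 360 − 15·7 − 5·1 = 250; x_2* = 5 + 0.5·250/1 = 130.

x_2* = 130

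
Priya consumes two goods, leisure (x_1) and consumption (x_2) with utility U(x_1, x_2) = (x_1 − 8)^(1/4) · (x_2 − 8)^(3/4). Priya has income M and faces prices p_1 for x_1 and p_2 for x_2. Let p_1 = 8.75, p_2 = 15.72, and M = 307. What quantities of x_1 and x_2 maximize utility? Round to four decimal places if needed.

x_1* = 11.1783, x_2* = 13.3073

This is Cobb-Douglas in (x_1−8, x_2−8): tangency gives 0.25·p_2·(x_2−8) = 0.75·p_1·(x_1−8).
Substituting into the budget: x_1* = 8 + 0.25·(M − 8·p_1 − 8·p_2)/p_1, and x_2* = 8 + 0.75·(…)/p_2.
Discretionary income = 307 − 8·8.75 − 8·15.72 = 111.24; x_1* = 8 + 0.25·111.24/8.75 = 11.1783; x_2* = 8 + 0.75·111.24/15.72 = 13.3073.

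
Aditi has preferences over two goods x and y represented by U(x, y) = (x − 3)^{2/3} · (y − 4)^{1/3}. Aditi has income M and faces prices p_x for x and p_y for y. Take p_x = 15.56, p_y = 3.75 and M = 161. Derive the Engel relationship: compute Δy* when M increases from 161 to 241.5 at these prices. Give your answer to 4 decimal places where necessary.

Δy* = 7.1556

Let x' = x−3, y' = y−4. MRS = 2·y'/x' = p_x/p_y.
After buying the subsistence bundle (3, 4), a share 2/3 of the remaining income goes to x: x* = 3 + 2/3·(M − 3p_x − 4p_y)/p_x.
Discretionary income = 161 − 3·15.56 − 4·3.75 = 99.32; y* = 4 + 1/3·99.32/3.75 = 12.8284.
At M' = 241.5: y* = 19.984. Change: 19.984 − 12.8284 = 7.1556.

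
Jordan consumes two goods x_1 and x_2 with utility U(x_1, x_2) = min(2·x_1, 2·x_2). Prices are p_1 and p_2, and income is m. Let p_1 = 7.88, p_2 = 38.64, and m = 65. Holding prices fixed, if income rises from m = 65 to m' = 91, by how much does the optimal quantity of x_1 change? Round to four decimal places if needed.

Demand: x_1*(p_1,p_2,m) = 2·m/(2·p_1 + 2·p_2), x_2* = 2·m/(2·p_1 + 2·p_2).
Here 2·7.88 + 2·38.64 = 93.04, giving x_1* = 1.3972.
At m' = 91: x_1* = 1.9561. Change: 1.9561 − 1.3972 = 0.5589.

Δx_1* = 0.5589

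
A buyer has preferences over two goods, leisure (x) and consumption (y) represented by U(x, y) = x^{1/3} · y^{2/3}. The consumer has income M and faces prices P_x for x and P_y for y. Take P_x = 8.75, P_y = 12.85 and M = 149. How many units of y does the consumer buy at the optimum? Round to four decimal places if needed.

Tangency: MRS = (1/2)·y/x = P_x/P_y.
So 1/3·P_y·y = 2/3·P_x·x; combined with the budget, a share 1/3 of income goes to x.
Demand: x*(P_x,P_y,M) = 1/3·M/P_x and y* = 2/3·M/P_y.
At P_x=8.75, P_y=12.85, M=149: y* = 2/3·149/12.85 = 7.7302.

y* = 7.7302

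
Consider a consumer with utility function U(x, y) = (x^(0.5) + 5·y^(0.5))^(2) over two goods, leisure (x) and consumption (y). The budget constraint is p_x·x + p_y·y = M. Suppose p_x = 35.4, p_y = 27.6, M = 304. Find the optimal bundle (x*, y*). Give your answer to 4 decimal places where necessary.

x* = 0.2597, y* = 10.6814

With the ratio pinned down, the budget gives x* = M/(p_x + p_y·(y/x)) and y* = (y/x)·x*.
Numerically y/x = 41.127127, so x* = 304/(35.4 + 27.6·41.127127) = 0.2597 and y* = 41.127127·0.2597 = 10.6814.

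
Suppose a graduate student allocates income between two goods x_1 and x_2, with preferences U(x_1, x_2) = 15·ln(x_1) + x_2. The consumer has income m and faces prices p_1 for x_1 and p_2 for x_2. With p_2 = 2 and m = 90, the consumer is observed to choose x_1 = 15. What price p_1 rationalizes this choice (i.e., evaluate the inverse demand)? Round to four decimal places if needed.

Set MRS = p_1/p_2: (15/x_1)/1 = p_1/p_2.
So x_1*(p_1,p_2) = 15·p_2/p_1, independent of income; and x_2* = (m − 15·p_2)/p_2.
Set x_1* = 15 in the demand function and solve for p_1: p_1 = 2.

p_1 = 2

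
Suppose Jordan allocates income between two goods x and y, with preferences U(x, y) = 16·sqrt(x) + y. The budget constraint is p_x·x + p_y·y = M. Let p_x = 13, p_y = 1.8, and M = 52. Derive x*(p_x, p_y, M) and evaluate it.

MU_x = 8/√x, MU_y = 1. Tangency: 8/√x = p_x/p_y.
Solve: √x = 8·p_y/p_x, so x*(p_x,p_y) = (8·p_y/p_x)², and y* = (M − p_x·x*)/p_y.
Plugging in: x* = (8·1.8/13)² = 1.227.

x* = 1.227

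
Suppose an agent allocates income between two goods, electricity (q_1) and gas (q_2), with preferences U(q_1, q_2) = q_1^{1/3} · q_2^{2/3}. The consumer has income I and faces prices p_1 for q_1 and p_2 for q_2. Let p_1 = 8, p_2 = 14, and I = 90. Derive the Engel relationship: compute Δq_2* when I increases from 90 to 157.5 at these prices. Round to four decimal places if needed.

Demand: q_1*(p_1,p_2,I) = 1/3·I/p_1 and q_2* = 2/3·I/p_2.
At p_1=8, p_2=14, I=90: q_2* = 2/3·90/14 = 4.2857.
At I' = 157.5: q_2* = 7.5. Change: 7.5 − 4.2857 = 3.2143.

Δq_2* = 3.2143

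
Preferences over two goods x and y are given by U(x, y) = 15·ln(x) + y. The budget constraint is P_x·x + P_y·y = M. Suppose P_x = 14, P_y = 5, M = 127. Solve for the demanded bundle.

So x*(P_x,P_y) = 15·P_y/P_x, independent of income; and y* = (M − 15·P_y)/P_y.
At the given prices: x* = 15·5/14 = 5.3571, and y* = 10.4.

x* = 5.3571, y* = 10.4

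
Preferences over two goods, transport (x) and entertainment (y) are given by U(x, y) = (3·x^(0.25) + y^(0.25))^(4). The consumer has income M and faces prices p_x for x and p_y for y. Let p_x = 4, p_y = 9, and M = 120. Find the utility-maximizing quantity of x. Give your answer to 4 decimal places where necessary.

x* = 25.502

MRS = MU_x/MU_y = 3·(y/x)^(0.75). Set equal to p_x/p_y.
Solve for the ratio: y/x = [(1/3)·p_x/p_y]^(4/3).
With the ratio pinned down, the budget gives x* = M/(p_x + p_y·(y/x)) and y* = (y/x)·x*.
Numerically y/x = 0.07839, so x* = 120/(4 + 9·0.07839) = 25.502.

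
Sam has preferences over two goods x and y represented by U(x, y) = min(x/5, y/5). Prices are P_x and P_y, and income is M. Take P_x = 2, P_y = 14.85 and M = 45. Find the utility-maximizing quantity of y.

y* = 2.6706

Leontief preferences: the optimum is at the kink where x/5 = y/5, i.e. y = x.
Budget: P_x·x + P_y·x = M, so (5·P_x + 5·P_y)·x = 5·M.
Demand: x*(P_x,P_y,M) = 5·M/(5·P_x + 5·P_y), y* = 5·M/(5·P_x + 5·P_y).
Here 5·2 + 5·14.85 = 84.25, giving y* = 2.6706.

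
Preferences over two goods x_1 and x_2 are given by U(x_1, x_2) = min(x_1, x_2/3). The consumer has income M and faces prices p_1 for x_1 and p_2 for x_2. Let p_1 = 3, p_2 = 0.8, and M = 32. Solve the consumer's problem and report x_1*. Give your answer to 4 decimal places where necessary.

x_1* = 5.9259

Leontief preferences: the optimum is at the kink where x_1/1 = x_2/3, i.e. x_2 = 3·x_1.
Budget: p_1·x_1 + p_2·3·x_1 = M, so (p_1 + 3·p_2)·x_1 = M.
Demand: x_1*(p_1,p_2,M) = M/(p_1 + 3·p_2), x_2* = 3·M/(p_1 + 3·p_2).
Here 3 + 3·0.8 = 5.4, giving x_1* = 5.9259.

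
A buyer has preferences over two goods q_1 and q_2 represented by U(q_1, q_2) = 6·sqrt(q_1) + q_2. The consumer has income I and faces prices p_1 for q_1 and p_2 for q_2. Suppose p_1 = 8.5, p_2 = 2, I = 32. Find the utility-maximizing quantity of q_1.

Set MRS = p_1/p_2: 3·q_1^(−1/2) = p_1/p_2.
Solve: √q_1 = 3·p_2/p_1, so q_1*(p_1,p_2) = (3·p_2/p_1)², and q_2* = (I − p_1·q_1*)/p_2.
Plugging in: q_1* = (3·2/8.5)² = 0.4983.

q_1* = 0.4983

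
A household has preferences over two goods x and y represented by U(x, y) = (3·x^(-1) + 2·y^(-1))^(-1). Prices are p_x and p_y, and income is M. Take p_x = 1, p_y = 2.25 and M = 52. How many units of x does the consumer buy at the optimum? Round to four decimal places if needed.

MU_x ∝ 3·x^(-2), MU_y ∝ 2·y^(-2), so MRS = (3/2)·(y/x)^(2) = p_x/p_y.
Solve for the ratio: y/x = [(2/3)·p_x/p_y]^(0.5).
With the ratio pinned down, the budget gives x* = M/(p_x + p_y·(y/x)) and y* = (y/x)·x*.
Numerically y/x = 0.544331, so x* = 52/(1 + 2.25·0.544331) = 23.3735.

x* = 23.3735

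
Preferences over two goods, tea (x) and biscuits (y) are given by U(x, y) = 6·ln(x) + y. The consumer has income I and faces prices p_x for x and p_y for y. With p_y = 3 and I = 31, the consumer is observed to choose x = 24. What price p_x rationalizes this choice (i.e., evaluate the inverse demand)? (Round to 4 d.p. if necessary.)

Set MRS = p_x/p_y: (6/x)/1 = p_x/p_y.
So x*(p_x,p_y) = 6·p_y/p_x, independent of income; and y* = (I − 6·p_y)/p_y.
Set x* = 24 in the demand function and solve for p_x: p_x = 0.75.

p_x = 0.75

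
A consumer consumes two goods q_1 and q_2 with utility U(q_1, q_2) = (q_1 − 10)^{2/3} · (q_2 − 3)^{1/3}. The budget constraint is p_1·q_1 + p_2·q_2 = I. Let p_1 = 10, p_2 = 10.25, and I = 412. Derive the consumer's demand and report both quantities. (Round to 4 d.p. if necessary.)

Let q_1' = q_1−10, q_2' = q_2−3. MRS = 2·q_2'/q_1' = p_1/p_2.
Substituting into the budget: q_1* = 10 + 2/3·(I − 10·p_1 − 3·p_2)/p_1, and q_2* = 3 + 1/3·(…)/p_2.
Discretionary income = 412 − 10·10 − 3·10.25 = 281.25; q_1* = 10 + 2/3·281.25/10 = 28.75; q_2* = 3 + 1/3·281.25/10.25 = 12.1463.

q_1* = 28.75, q_2* = 12.1463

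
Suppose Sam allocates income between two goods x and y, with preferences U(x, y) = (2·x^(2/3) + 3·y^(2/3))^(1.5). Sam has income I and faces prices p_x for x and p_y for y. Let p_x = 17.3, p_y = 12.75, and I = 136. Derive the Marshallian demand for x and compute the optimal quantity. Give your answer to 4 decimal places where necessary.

MRS = MU_x/MU_y = (2/3)·(y/x)^(1/3). Set equal to p_x/p_y.
Hence y/x = ((3/2)·p_x/p_y)^(1/(1/3)), i.e. raised to the 3 power.
With the ratio pinned down, the budget gives x* = I/(p_x + p_y·(y/x)) and y* = (y/x)·x*.
Numerically y/x = 8.431047, so x* = 136/(17.3 + 12.75·8.431047) = 1.0898.

x* = 1.0898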